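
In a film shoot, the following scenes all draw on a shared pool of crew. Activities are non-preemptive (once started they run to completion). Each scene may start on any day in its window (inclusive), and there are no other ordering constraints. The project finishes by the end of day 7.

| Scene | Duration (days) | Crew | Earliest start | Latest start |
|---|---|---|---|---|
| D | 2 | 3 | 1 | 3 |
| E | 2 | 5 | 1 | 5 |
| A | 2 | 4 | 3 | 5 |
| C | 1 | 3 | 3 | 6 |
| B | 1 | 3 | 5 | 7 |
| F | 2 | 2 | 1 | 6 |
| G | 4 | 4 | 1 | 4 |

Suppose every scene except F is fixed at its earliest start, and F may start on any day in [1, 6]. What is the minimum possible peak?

12

F@1: d1:14  d2:14  d3:11  d4:8  d5:3  d6:0  d7:0 → peak 14
F@2: d1:12  d2:14  d3:13  d4:8  d5:3  d6:0  d7:0 → peak 14
F@3: d1:12  d2:12  d3:13  d4:10  d5:3  d6:0  d7:0 → peak 13
F@4: d1:12  d2:12  d3:11  d4:10  d5:5  d6:0  d7:0 → peak 12
F@5: d1:12  d2:12  d3:11  d4:8  d5:5  d6:2  d7:0 → peak 12
F@6: d1:12  d2:12  d3:11  d4:8  d5:3  d6:2  d7:2 → peak 12
Best is F@4, peak 12.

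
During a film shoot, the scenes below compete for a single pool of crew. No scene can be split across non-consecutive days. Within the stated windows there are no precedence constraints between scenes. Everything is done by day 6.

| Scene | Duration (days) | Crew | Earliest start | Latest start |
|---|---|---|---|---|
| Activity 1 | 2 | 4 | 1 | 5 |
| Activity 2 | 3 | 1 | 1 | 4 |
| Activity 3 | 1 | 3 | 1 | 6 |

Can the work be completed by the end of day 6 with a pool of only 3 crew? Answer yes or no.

no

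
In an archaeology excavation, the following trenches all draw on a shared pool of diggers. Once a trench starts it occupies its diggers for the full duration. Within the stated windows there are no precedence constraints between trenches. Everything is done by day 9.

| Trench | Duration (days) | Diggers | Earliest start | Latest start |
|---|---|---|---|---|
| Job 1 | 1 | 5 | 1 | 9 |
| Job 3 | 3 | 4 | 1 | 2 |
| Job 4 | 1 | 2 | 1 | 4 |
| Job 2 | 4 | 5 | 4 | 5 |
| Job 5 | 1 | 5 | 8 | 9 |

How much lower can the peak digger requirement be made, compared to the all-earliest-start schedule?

5

Early-start peak: d1:11  d2:4  d3:4  d4:5  d5:5  d6:5  d7:5  d8:5  d9:0 ⇒ 11.
Leveled (Job 1@1, Job 3@2, Job 4@2, Job 2@5, Job 5@9): d1:5  d2:6  d3:4  d4:4  d5:5  d6:5  d7:5  d8:5  d9:5 ⇒ 6.
Reduction 11 − 6 = 5.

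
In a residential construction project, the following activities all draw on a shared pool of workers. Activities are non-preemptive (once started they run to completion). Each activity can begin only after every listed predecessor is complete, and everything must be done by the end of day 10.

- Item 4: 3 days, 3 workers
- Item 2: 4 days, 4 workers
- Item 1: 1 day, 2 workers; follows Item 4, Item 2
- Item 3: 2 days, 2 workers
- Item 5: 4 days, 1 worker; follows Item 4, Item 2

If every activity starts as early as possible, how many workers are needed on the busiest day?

9

Early-start schedule: Item 4@1, Item 2@1, Item 1@5, Item 3@1, Item 5@5.
Load per day: day 1: 9, day 2: 9, day 3: 7, day 4: 4, day 5: 3, day 6: 1, day 7: 1, day 8: 1, day 9: 0, day 10: 0.
Peak is 9.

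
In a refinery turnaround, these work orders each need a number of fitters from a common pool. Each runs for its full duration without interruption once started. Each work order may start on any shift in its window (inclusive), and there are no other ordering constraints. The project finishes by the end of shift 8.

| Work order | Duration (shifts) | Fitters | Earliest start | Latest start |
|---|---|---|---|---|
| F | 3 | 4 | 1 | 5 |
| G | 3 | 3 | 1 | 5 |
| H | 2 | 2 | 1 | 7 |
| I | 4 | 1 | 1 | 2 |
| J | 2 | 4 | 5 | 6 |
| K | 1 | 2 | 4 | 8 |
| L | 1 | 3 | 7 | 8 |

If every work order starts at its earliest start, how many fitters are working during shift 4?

3

At early start, shift 4 has: I, K.
Demand: 1 + 2 = 3.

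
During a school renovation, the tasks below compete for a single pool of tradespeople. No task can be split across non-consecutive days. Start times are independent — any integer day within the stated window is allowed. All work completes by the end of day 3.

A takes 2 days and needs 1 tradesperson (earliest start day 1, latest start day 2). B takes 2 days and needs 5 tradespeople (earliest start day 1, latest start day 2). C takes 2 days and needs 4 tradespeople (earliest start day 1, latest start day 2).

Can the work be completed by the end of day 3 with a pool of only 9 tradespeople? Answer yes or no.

no

The minimum achievable peak is 10; 9 < 10, so no feasible schedule stays within the cap.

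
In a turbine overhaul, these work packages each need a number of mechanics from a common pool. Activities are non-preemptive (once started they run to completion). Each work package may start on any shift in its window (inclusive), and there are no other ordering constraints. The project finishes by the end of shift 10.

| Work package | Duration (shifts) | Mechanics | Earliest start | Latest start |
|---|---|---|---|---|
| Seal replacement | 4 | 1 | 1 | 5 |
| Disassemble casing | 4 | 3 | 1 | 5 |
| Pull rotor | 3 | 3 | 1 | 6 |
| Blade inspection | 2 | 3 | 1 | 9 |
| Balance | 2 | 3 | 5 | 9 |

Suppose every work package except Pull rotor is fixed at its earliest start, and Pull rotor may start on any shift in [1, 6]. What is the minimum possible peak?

7

Pull rotor@1: s1:10  s2:10  s3:7  s4:4  s5:3  s6:3  s7:0  s8:0  s9:0  s10:0 → peak 10
Pull rotor@2: s1:7  s2:10  s3:7  s4:7  s5:3  s6:3  s7:0  s8:0  s9:0  s10:0 → peak 10
Pull rotor@3: s1:7  s2:7  s3:7  s4:7  s5:6  s6:3  s7:0  s8:0  s9:0  s10:0 → peak 7
Pull rotor@4: s1:7  s2:7  s3:4  s4:7  s5:6  s6:6  s7:0  s8:0  s9:0  s10:0 → peak 7
Pull rotor@5: s1:7  s2:7  s3:4  s4:4  s5:6  s6:6  s7:3  s8:0  s9:0  s10:0 → peak 7
Pull rotor@6: s1:7  s2:7  s3:4  s4:4  s5:3  s6:6  s7:3  s8:3  s9:0  s10:0 → peak 7
Best is Pull rotor@3, peak 7.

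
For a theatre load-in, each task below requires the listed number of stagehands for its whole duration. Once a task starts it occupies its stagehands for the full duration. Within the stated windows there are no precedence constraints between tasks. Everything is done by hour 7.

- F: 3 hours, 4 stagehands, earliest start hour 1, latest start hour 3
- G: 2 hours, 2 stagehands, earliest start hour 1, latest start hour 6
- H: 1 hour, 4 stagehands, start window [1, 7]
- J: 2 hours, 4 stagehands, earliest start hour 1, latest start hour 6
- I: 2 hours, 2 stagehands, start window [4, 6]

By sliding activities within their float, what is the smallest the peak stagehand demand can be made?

6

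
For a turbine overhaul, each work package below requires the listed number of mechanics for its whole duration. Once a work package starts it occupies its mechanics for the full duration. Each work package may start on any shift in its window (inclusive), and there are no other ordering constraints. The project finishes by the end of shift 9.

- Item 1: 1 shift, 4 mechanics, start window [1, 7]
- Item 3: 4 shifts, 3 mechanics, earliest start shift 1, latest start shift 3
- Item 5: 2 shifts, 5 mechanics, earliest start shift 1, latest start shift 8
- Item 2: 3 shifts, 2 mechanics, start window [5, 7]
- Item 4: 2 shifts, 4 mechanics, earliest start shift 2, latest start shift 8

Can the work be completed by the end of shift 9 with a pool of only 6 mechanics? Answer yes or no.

yes

Schedule Item 1@1, Item 3@2, Item 5@8, Item 2@5, Item 4@6: s1:4  s2:3  s3:3  s4:3  s5:5  s6:6  s7:6  s8:5  s9:5 — peak 6 ≤ 6.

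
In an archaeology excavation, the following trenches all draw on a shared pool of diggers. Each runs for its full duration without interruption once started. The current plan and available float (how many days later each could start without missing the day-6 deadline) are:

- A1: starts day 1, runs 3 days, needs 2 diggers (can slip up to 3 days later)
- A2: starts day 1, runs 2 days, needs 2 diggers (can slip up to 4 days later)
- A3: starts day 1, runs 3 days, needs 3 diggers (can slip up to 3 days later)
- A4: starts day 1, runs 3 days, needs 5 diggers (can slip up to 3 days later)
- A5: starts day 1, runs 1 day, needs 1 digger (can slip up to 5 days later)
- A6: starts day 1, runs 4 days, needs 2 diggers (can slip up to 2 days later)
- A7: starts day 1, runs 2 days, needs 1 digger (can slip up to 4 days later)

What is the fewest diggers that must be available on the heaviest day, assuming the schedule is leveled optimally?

Early-start (A1@1, A2@1, A3@1, A4@1, A5@1, A6@1, A7@1) gives peak 16: d1:16  d2:15  d3:12  d4:2  d5:0  d6:0.
Shift A4→4, A6→3, A7→2.
Schedule A1@1, A2@1, A3@1, A4@4, A5@1, A6@3, A7@2: d1:8  d2:8  d3:8  d4:7  d5:7  d6:7 — peak 8.
Total digger-days = 45 over 6 days ⇒ peak ≥ ⌈45/6⌉ = 8, so 8 is optimal.

8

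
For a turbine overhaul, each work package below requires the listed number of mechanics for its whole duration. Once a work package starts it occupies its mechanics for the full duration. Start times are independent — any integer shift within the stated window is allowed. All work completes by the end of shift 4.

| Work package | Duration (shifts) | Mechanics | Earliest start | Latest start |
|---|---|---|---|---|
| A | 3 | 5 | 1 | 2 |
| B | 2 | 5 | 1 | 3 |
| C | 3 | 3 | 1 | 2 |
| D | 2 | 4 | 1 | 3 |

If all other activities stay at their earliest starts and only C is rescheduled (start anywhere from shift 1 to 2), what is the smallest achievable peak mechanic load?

17

C@1: s1:17  s2:17  s3:8  s4:0 → peak 17
C@2: s1:14  s2:17  s3:8  s4:3 → peak 17
Best is C@1, peak 17.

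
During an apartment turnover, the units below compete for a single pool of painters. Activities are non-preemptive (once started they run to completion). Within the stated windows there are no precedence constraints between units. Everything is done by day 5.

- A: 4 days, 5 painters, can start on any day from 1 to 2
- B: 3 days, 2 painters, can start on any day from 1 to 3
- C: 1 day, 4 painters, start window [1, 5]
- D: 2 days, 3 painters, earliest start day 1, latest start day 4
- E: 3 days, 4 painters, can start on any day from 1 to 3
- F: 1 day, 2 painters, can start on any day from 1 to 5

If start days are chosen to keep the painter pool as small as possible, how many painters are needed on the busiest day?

Early-start (A@1, B@1, C@1, D@1, E@1, F@1) gives peak 20: d1:20  d2:14  d3:11  d4:5  d5:0.
Shift C→5, E→3, F→4.
Schedule A@1, B@1, C@5, D@1, E@3, F@4: d1:10  d2:10  d3:11  d4:11  d5:8 — peak 11.

11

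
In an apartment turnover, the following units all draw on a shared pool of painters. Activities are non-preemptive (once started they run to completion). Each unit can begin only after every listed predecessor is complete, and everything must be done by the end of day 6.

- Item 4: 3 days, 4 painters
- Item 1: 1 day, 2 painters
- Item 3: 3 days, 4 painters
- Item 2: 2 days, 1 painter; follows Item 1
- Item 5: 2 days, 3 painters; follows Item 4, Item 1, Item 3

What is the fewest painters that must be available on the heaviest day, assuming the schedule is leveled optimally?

8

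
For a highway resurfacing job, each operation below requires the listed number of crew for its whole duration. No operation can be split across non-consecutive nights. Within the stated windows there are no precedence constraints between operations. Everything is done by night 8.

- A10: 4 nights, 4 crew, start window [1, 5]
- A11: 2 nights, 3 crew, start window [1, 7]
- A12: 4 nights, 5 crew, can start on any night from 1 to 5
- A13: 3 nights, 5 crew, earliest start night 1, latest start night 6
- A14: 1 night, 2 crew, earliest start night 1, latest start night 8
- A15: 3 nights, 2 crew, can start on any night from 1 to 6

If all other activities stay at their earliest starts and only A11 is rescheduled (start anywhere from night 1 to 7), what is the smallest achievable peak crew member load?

18

A11@1: n1:21  n2:19  n3:16  n4:9  n5:0  n6:0  n7:0  n8:0 → peak 21
A11@2: n1:18  n2:19  n3:19  n4:9  n5:0  n6:0  n7:0  n8:0 → peak 19
A11@3: n1:18  n2:16  n3:19  n4:12  n5:0  n6:0  n7:0  n8:0 → peak 19
A11@4: n1:18  n2:16  n3:16  n4:12  n5:3  n6:0  n7:0  n8:0 → peak 18
A11@5: n1:18  n2:16  n3:16  n4:9  n5:3  n6:3  n7:0  n8:0 → peak 18
A11@6: n1:18  n2:16  n3:16  n4:9  n5:0  n6:3  n7:3  n8:0 → peak 18
A11@7: n1:18  n2:16  n3:16  n4:9  n5:0  n6:0  n7:3  n8:3 → peak 18
Best is A11@4, peak 18.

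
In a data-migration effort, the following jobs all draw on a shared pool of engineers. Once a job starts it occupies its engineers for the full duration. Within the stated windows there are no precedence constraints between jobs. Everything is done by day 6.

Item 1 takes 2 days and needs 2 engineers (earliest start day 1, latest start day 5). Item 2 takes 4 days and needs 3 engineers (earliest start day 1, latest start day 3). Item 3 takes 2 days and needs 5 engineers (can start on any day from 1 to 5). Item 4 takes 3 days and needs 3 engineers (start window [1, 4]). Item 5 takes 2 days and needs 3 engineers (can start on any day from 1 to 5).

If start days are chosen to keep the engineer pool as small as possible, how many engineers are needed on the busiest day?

Early-start (Item 1@1, Item 2@1, Item 3@1, Item 4@1, Item 5@1) gives peak 16: d1:16  d2:16  d3:6  d4:3  d5:0  d6:0.
Shift Item 3→4, Item 5→5.
Schedule Item 1@1, Item 2@1, Item 3@4, Item 4@1, Item 5@5: d1:8  d2:8  d3:6  d4:8  d5:8  d6:3 — peak 8.

8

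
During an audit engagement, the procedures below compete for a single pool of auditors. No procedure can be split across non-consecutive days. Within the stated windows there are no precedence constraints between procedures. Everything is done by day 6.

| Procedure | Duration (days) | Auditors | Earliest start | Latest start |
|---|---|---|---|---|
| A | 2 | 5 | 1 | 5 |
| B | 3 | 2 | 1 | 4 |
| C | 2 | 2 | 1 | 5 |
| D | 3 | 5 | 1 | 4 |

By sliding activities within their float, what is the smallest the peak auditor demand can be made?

7

Early-start (A@1, B@1, C@1, D@1) gives peak 14: d1:14  d2:14  d3:7  d4:0  d5:0  d6:0.
Shift C→3, D→4.
Schedule A@1, B@1, C@3, D@4: d1:7  d2:7  d3:4  d4:7  d5:5  d6:5 — peak 7.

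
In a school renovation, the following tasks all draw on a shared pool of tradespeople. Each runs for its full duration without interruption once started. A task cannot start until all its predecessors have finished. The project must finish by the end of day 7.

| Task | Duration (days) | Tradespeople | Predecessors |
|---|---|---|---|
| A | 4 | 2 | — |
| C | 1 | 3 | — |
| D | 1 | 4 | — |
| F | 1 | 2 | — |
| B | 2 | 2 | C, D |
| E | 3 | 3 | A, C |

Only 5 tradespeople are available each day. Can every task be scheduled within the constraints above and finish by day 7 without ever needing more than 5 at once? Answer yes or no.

no

The minimum achievable peak is 6; 5 < 6, so no feasible schedule stays within the cap.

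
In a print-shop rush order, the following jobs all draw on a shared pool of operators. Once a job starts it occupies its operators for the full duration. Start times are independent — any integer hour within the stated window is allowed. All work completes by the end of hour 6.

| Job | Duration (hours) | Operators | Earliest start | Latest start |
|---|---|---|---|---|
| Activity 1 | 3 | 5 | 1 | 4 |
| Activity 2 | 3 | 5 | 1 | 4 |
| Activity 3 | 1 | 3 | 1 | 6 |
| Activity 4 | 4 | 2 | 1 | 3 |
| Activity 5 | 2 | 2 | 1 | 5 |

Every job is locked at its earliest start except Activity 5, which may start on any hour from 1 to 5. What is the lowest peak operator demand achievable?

Activity 5@1: h1:17  h2:14  h3:12  h4:2  h5:0  h6:0 → peak 17
Activity 5@2: h1:15  h2:14  h3:14  h4:2  h5:0  h6:0 → peak 15
Activity 5@3: h1:15  h2:12  h3:14  h4:4  h5:0  h6:0 → peak 15
Activity 5@4: h1:15  h2:12  h3:12  h4:4  h5:2  h6:0 → peak 15
Activity 5@5: h1:15  h2:12  h3:12  h4:2  h5:2  h6:2 → peak 15
Best is Activity 5@2, peak 15.

15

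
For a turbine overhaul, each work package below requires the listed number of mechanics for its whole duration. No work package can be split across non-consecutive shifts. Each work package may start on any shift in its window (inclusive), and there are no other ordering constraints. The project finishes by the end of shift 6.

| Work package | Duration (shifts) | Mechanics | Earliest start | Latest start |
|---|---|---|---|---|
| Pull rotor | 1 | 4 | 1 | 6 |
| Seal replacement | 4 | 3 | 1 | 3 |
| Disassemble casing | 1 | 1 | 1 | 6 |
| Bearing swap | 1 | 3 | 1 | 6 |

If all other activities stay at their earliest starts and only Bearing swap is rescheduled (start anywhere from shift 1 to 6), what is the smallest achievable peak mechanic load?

8

Bearing swap@1: s1:11  s2:3  s3:3  s4:3  s5:0  s6:0 → peak 11
Bearing swap@2: s1:8  s2:6  s3:3  s4:3  s5:0  s6:0 → peak 8
Bearing swap@3: s1:8  s2:3  s3:6  s4:3  s5:0  s6:0 → peak 8
Bearing swap@4: s1:8  s2:3  s3:3  s4:6  s5:0  s6:0 → peak 8
Bearing swap@5: s1:8  s2:3  s3:3  s4:3  s5:3  s6:0 → peak 8
Bearing swap@6: s1:8  s2:3  s3:3  s4:3  s5:0  s6:3 → peak 8
Best is Bearing swap@2, peak 8.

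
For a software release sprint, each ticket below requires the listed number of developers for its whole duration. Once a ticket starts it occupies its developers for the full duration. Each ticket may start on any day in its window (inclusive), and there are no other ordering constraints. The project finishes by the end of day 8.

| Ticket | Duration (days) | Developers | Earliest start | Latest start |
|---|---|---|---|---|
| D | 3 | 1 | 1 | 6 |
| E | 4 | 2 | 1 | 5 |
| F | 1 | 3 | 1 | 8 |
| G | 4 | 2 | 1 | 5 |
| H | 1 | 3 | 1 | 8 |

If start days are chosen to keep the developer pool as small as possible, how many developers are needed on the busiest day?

4

Early-start (D@1, E@1, F@1, G@1, H@1) gives peak 11: d1:11  d2:5  d3:5  d4:4  d5:0  d6:0  d7:0  d8:0.
Shift E→2, G→4, H→8.
Schedule D@1, E@2, F@1, G@4, H@8: d1:4  d2:3  d3:3  d4:4  d5:4  d6:2  d7:2  d8:3 — peak 4.
Total developer-days = 25 over 8 days ⇒ peak ≥ ⌈25/8⌉ = 4, so 4 is optimal.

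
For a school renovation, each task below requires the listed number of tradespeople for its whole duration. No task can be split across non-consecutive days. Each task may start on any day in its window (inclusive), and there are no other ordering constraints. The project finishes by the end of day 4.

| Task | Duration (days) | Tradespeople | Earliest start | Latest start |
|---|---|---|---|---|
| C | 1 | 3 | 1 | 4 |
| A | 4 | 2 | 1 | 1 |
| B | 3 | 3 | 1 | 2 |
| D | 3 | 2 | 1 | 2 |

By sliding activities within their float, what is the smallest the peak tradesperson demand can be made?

7

Early-start (C@1, A@1, B@1, D@1) gives peak 10: d1:10  d2:7  d3:7  d4:2.
Shift B→2.
Schedule C@1, A@1, B@2, D@1: d1:7  d2:7  d3:7  d4:5 — peak 7.
Total tradesperson-days = 26 over 4 days ⇒ peak ≥ ⌈26/4⌉ = 7, so 7 is optimal.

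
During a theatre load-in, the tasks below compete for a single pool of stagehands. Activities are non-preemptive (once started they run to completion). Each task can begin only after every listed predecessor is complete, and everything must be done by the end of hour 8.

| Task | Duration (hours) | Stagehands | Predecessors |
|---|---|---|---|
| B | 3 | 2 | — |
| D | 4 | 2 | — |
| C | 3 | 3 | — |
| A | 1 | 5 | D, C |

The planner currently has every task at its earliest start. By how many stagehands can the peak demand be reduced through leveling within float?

Early-start peak: h1:7  h2:7  h3:7  h4:2  h5:5  h6:0  h7:0  h8:0 ⇒ 7.
Leveled (B@1, D@1, C@4, A@7): h1:4  h2:4  h3:4  h4:5  h5:3  h6:3  h7:5  h8:0 ⇒ 5.
Reduction 7 − 5 = 2.

2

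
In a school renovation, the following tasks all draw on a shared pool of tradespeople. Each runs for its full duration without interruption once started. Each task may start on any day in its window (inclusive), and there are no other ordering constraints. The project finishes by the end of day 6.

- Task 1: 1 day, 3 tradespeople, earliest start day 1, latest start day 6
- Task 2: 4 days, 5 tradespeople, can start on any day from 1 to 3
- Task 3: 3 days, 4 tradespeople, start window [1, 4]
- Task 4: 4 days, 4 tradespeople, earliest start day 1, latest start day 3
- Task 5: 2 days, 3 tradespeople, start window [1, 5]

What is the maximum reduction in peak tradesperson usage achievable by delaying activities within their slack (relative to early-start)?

6

Early-start peak: d1:19  d2:16  d3:13  d4:9  d5:0  d6:0 ⇒ 19.
Leveled (Task 1@1, Task 2@1, Task 3@1, Task 4@2, Task 5@4): d1:12  d2:13  d3:13  d4:12  d5:7  d6:0 ⇒ 13.
Reduction 19 − 13 = 6.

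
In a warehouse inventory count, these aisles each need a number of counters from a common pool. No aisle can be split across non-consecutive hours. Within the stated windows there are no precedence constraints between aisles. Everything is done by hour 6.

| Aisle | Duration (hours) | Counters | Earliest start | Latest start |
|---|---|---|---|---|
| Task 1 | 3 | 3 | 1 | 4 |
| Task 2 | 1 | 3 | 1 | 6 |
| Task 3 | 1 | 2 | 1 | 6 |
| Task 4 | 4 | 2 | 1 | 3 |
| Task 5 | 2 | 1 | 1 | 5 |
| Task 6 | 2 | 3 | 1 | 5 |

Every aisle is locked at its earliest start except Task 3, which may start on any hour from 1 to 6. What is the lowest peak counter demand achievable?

12

Task 3@1: h1:14  h2:9  h3:5  h4:2  h5:0  h6:0 → peak 14
Task 3@2: h1:12  h2:11  h3:5  h4:2  h5:0  h6:0 → peak 12
Task 3@3: h1:12  h2:9  h3:7  h4:2  h5:0  h6:0 → peak 12
Task 3@4: h1:12  h2:9  h3:5  h4:4  h5:0  h6:0 → peak 12
Task 3@5: h1:12  h2:9  h3:5  h4:2  h5:2  h6:0 → peak 12
Task 3@6: h1:12  h2:9  h3:5  h4:2  h5:0  h6:2 → peak 12
Best is Task 3@2, peak 12.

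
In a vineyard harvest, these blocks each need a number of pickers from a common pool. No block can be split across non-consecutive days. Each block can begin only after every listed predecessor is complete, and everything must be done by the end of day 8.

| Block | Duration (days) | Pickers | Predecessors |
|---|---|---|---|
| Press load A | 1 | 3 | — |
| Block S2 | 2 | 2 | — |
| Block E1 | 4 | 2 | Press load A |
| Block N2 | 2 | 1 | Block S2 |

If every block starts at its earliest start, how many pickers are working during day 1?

At early start, day 1 has: Press load A, Block S2.
Demand: 3 + 2 = 5.

5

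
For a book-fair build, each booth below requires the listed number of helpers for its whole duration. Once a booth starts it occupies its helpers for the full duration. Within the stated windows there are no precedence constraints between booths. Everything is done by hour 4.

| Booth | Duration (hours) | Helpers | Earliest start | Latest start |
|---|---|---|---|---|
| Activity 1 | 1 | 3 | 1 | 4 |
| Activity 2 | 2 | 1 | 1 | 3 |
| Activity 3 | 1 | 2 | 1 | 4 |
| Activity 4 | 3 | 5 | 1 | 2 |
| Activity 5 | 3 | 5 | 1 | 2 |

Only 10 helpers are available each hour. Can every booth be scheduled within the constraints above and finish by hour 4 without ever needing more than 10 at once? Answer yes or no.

no

The minimum achievable peak is 11; 10 < 11, so no feasible schedule stays within the cap.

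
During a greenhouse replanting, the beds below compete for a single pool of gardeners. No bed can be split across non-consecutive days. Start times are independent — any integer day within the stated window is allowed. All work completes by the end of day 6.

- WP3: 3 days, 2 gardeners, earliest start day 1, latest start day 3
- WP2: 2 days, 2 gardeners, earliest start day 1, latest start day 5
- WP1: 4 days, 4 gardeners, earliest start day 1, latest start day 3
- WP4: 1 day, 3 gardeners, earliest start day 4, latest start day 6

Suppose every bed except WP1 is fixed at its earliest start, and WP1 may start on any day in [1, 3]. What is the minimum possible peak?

WP1@1: d1:8  d2:8  d3:6  d4:7  d5:0  d6:0 → peak 8
WP1@2: d1:4  d2:8  d3:6  d4:7  d5:4  d6:0 → peak 8
WP1@3: d1:4  d2:4  d3:6  d4:7  d5:4  d6:4 → peak 7
Best is WP1@3, peak 7.

7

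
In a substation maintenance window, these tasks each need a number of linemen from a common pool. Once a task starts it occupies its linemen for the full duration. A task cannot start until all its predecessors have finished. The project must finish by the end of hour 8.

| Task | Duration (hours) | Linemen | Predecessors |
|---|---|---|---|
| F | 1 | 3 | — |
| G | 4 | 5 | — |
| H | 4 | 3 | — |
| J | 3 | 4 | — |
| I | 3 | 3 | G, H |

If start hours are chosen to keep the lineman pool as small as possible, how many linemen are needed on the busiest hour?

Early-start (F@1, G@1, H@1, J@1, I@5) gives peak 15: h1:15  h2:12  h3:12  h4:8  h5:3  h6:3  h7:3  h8:0.
Shift H→2, J→5, I→6.
Schedule F@1, G@1, H@2, J@5, I@6: h1:8  h2:8  h3:8  h4:8  h5:7  h6:7  h7:7  h8:3 — peak 8.

8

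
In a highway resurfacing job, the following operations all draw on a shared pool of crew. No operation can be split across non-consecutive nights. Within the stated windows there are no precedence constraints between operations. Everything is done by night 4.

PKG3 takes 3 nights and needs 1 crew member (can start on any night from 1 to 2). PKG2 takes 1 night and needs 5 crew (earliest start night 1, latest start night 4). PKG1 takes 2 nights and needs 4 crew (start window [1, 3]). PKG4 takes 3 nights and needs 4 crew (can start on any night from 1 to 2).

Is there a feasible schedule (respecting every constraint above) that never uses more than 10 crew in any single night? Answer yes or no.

yes

Schedule PKG3@1, PKG2@1, PKG1@2, PKG4@2: n1:6  n2:9  n3:9  n4:4 — peak 9 ≤ 10.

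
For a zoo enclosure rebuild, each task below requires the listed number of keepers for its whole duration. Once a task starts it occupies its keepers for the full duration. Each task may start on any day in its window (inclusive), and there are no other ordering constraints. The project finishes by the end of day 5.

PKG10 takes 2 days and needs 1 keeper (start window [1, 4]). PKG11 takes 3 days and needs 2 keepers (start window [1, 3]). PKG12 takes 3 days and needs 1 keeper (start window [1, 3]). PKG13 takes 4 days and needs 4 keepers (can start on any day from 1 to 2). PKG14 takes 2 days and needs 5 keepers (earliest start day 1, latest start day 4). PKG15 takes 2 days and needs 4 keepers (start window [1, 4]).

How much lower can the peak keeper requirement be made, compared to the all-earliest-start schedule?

Early-start peak: d1:17  d2:17  d3:7  d4:4  d5:0 ⇒ 17.
Leveled (PKG10@1, PKG11@1, PKG12@3, PKG13@1, PKG14@4, PKG15@1): d1:11  d2:11  d3:7  d4:10  d5:6 ⇒ 11.
Reduction 17 − 11 = 6.

6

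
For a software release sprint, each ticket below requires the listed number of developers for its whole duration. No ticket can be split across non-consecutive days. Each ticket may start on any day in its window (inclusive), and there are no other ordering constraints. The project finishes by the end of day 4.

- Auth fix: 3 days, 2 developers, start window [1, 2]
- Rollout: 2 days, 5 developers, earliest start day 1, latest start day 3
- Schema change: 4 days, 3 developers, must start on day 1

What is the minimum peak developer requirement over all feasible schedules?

10

Schedule Auth fix@1, Rollout@1, Schema change@1: d1:10  d2:10  d3:5  d4:3 — peak 10.
No arrangement of the 6 feasible schedules does better.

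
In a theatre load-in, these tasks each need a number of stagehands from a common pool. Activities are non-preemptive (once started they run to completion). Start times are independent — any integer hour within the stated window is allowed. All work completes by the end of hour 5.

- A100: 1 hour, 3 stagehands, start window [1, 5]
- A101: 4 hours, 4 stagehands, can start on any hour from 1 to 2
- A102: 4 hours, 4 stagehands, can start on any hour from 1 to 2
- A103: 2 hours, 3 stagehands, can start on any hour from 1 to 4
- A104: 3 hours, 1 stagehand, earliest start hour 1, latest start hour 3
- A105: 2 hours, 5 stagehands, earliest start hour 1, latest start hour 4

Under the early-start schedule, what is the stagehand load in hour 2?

17

At early start, hour 2 has: A101, A102, A103, A104, A105.
Demand: 4 + 4 + 3 + 1 + 5 = 17.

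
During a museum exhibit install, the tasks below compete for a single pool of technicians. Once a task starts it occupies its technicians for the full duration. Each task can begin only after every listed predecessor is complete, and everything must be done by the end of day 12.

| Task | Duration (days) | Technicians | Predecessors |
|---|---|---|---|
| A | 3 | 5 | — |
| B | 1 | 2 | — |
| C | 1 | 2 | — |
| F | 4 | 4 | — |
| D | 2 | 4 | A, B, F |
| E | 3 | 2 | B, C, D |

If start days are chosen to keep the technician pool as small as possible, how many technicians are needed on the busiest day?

Early-start (A@1, B@1, C@1, F@1, D@5, E@7) gives peak 13: d1:13  d2:9  d3:9  d4:4  d5:4  d6:4  d7:2  d8:2  d9:2  d10:0  d11:0  d12:0.
Shift B→4, C→5, F→4, D→8, E→10.
Schedule A@1, B@4, C@5, F@4, D@8, E@10: d1:5  d2:5  d3:5  d4:6  d5:6  d6:4  d7:4  d8:4  d9:4  d10:2  d11:2  d12:2 — peak 6.

6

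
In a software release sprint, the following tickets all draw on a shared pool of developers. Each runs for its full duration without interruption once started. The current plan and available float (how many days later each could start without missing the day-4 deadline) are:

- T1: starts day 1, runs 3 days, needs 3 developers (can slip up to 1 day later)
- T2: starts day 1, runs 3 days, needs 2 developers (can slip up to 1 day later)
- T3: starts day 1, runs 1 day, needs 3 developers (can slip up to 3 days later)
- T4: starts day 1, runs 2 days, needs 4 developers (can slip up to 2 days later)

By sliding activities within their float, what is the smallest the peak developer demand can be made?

Early-start (T1@1, T2@1, T3@1, T4@1) gives peak 12: d1:12  d2:9  d3:5  d4:0.
Shift T4→2.
Schedule T1@1, T2@1, T3@1, T4@2: d1:8  d2:9  d3:9  d4:0 — peak 9.

9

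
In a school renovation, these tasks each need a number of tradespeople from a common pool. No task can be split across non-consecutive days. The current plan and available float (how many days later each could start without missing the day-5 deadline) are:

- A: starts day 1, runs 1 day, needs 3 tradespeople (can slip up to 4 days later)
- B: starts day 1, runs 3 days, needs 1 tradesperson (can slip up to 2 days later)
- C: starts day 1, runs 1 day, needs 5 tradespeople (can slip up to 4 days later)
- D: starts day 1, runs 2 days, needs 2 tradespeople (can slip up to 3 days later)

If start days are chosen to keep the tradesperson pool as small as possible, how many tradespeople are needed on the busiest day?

5

Early-start (A@1, B@1, C@1, D@1) gives peak 11: d1:11  d2:3  d3:1  d4:0  d5:0.
Shift C→4, D→2.
Schedule A@1, B@1, C@4, D@2: d1:4  d2:3  d3:3  d4:5  d5:0 — peak 5.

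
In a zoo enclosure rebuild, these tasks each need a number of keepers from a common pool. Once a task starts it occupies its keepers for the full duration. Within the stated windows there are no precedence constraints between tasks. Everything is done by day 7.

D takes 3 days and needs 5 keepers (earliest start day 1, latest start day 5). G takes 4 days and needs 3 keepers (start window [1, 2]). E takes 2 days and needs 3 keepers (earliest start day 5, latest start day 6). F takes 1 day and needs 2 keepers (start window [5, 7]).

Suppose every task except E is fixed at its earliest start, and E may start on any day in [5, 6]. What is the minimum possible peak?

8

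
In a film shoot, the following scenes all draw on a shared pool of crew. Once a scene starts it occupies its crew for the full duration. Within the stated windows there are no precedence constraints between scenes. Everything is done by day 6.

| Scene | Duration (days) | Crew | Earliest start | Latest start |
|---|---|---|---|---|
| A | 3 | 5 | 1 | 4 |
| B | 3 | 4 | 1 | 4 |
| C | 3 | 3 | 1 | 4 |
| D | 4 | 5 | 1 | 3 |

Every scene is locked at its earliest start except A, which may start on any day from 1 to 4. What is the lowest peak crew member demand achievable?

12

A@1: d1:17  d2:17  d3:17  d4:5  d5:0  d6:0 → peak 17
A@2: d1:12  d2:17  d3:17  d4:10  d5:0  d6:0 → peak 17
A@3: d1:12  d2:12  d3:17  d4:10  d5:5  d6:0 → peak 17
A@4: d1:12  d2:12  d3:12  d4:10  d5:5  d6:5 → peak 12
Best is A@4, peak 12.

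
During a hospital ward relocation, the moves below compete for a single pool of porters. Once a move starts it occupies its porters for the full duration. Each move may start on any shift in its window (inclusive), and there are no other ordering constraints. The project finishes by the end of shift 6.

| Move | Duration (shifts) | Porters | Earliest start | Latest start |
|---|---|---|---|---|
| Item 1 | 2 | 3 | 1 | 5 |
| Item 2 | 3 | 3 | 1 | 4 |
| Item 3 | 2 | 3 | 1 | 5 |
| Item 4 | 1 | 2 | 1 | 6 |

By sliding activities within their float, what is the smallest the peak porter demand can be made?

6

Early-start (Item 1@1, Item 2@1, Item 3@1, Item 4@1) gives peak 11: s1:11  s2:9  s3:3  s4:0  s5:0  s6:0.
Shift Item 3→3, Item 4→4.
Schedule Item 1@1, Item 2@1, Item 3@3, Item 4@4: s1:6  s2:6  s3:6  s4:5  s5:0  s6:0 — peak 6.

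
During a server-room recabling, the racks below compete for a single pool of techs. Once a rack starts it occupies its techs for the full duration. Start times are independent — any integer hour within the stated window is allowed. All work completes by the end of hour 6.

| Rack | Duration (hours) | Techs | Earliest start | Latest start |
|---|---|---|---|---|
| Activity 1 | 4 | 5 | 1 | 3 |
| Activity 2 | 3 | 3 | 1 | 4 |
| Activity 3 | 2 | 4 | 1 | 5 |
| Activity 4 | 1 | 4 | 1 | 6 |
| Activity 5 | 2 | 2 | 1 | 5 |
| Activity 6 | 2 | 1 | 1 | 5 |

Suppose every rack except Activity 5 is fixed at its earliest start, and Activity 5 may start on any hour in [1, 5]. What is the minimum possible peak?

17

Activity 5@1: h1:19  h2:15  h3:8  h4:5  h5:0  h6:0 → peak 19
Activity 5@2: h1:17  h2:15  h3:10  h4:5  h5:0  h6:0 → peak 17
Activity 5@3: h1:17  h2:13  h3:10  h4:7  h5:0  h6:0 → peak 17
Activity 5@4: h1:17  h2:13  h3:8  h4:7  h5:2  h6:0 → peak 17
Activity 5@5: h1:17  h2:13  h3:8  h4:5  h5:2  h6:2 → peak 17
Best is Activity 5@2, peak 17.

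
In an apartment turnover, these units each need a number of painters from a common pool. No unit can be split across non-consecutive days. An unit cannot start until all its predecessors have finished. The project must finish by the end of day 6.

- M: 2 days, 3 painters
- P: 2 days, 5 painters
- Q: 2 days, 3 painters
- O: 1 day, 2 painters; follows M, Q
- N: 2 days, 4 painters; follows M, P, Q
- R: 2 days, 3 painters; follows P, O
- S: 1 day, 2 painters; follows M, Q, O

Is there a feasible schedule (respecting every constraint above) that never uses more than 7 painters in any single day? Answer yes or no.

Schedule M@1, P@3, Q@1, O@3, N@5, R@5, S@4: d1:6  d2:6  d3:7  d4:7  d5:7  d6:7 — peak 7 ≤ 7.

yes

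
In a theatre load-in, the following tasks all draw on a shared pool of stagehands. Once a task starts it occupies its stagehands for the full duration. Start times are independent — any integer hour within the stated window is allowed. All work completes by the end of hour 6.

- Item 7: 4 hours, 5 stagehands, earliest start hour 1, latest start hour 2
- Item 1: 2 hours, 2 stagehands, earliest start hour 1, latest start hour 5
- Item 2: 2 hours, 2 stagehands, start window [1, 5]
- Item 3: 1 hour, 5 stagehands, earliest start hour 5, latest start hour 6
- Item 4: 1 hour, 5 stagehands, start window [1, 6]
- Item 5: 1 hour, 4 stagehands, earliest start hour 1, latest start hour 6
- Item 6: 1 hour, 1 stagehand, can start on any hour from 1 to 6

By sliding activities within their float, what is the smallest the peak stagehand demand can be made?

Early-start (Item 7@1, Item 1@1, Item 2@1, Item 3@5, Item 4@1, Item 5@1, Item 6@1) gives peak 19: h1:19  h2:9  h3:5  h4:5  h5:5  h6:0.
Shift Item 4→6, Item 5→3, Item 6→4.
Schedule Item 7@1, Item 1@1, Item 2@1, Item 3@5, Item 4@6, Item 5@3, Item 6@4: h1:9  h2:9  h3:9  h4:6  h5:5  h6:5 — peak 9.

9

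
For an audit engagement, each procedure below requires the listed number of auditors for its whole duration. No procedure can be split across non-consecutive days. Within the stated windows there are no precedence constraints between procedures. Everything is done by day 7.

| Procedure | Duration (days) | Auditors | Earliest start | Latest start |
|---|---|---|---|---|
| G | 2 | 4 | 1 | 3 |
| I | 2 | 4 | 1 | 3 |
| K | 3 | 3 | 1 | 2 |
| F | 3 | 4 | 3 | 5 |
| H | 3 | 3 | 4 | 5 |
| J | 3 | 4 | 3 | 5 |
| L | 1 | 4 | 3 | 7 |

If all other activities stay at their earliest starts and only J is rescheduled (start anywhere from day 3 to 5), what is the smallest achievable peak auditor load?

11

J@3: d1:11  d2:11  d3:15  d4:11  d5:11  d6:3  d7:0 → peak 15
J@4: d1:11  d2:11  d3:11  d4:11  d5:11  d6:7  d7:0 → peak 11
J@5: d1:11  d2:11  d3:11  d4:7  d5:11  d6:7  d7:4 → peak 11
Best is J@4, peak 11.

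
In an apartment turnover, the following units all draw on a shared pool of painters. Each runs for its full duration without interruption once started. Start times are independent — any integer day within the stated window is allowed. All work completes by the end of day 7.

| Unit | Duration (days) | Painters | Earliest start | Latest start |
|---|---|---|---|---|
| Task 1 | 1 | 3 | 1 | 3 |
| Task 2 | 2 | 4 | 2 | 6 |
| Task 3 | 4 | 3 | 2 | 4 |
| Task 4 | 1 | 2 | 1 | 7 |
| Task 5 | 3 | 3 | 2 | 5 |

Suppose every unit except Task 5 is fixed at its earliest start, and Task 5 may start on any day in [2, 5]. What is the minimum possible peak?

7

Task 5@2: d1:5  d2:10  d3:10  d4:6  d5:3  d6:0  d7:0 → peak 10
Task 5@3: d1:5  d2:7  d3:10  d4:6  d5:6  d6:0  d7:0 → peak 10
Task 5@4: d1:5  d2:7  d3:7  d4:6  d5:6  d6:3  d7:0 → peak 7
Task 5@5: d1:5  d2:7  d3:7  d4:3  d5:6  d6:3  d7:3 → peak 7
Best is Task 5@4, peak 7.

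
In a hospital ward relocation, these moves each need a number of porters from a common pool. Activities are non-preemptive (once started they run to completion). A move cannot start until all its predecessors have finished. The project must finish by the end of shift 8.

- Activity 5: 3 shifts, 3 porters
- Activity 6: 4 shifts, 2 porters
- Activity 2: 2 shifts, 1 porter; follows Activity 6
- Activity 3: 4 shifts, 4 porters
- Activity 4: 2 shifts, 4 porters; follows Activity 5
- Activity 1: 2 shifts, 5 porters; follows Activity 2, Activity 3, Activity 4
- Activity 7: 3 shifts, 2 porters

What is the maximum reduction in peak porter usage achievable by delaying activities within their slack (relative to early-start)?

Early-start peak: s1:11  s2:11  s3:11  s4:10  s5:5  s6:1  s7:5  s8:5 ⇒ 11.
Leveled (Activity 5@1, Activity 6@1, Activity 2@5, Activity 3@1, Activity 4@5, Activity 1@7, Activity 7@4): s1:9  s2:9  s3:9  s4:8  s5:7  s6:7  s7:5  s8:5 ⇒ 9.
Reduction 11 − 9 = 2.

2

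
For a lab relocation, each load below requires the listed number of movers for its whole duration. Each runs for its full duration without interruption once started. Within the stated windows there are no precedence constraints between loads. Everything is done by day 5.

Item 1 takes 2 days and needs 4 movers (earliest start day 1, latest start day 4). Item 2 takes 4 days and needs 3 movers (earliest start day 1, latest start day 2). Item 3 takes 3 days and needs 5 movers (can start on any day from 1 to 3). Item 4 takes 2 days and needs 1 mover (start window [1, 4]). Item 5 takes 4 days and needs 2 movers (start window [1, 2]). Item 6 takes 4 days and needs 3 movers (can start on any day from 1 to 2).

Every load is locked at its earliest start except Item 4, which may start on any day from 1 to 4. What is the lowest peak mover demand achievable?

Item 4@1: d1:18  d2:18  d3:13  d4:8  d5:0 → peak 18
Item 4@2: d1:17  d2:18  d3:14  d4:8  d5:0 → peak 18
Item 4@3: d1:17  d2:17  d3:14  d4:9  d5:0 → peak 17
Item 4@4: d1:17  d2:17  d3:13  d4:9  d5:1 → peak 17
Best is Item 4@3, peak 17.

17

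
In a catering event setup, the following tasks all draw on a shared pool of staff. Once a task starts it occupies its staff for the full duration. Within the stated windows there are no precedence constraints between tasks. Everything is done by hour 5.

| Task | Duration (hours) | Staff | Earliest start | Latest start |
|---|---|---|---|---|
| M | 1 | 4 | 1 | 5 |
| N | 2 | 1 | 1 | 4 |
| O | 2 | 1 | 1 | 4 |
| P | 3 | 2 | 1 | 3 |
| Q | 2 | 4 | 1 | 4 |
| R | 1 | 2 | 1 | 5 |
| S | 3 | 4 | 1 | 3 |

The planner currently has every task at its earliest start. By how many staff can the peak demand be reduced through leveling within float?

10

Early-start peak: h1:18  h2:12  h3:6  h4:0  h5:0 ⇒ 18.
Leveled (M@1, N@1, O@1, P@1, Q@4, R@2, S@3): h1:8  h2:6  h3:6  h4:8  h5:8 ⇒ 8.
Reduction 18 − 8 = 10.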